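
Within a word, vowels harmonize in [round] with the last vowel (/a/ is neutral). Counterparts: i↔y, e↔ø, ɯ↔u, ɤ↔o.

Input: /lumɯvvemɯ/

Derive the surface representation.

/u/ harmonizes with /ɯ/ ([-round]) → [ɯ]

[lɯmɯvvemɯ]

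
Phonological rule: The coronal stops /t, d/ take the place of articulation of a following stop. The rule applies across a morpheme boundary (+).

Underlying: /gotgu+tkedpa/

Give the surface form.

/t/ before /g/ (velar) → [k]
/t/ before /k/ (velar) → [k]
/d/ before /p/ (labial) → [b]

[gokgu+kkebpa]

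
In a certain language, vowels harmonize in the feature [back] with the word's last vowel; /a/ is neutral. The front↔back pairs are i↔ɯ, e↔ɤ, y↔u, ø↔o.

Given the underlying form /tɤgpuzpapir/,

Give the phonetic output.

/ɤ/ harmonizes with /i/ ([-back]) → [e]
/u/ harmonizes with /i/ ([-back]) → [y]

[tegpyzpapir]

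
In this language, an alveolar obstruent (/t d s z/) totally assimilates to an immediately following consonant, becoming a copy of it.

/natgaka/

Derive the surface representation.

[naggaka]

/t/ before /g/ → [g] (total assimilation)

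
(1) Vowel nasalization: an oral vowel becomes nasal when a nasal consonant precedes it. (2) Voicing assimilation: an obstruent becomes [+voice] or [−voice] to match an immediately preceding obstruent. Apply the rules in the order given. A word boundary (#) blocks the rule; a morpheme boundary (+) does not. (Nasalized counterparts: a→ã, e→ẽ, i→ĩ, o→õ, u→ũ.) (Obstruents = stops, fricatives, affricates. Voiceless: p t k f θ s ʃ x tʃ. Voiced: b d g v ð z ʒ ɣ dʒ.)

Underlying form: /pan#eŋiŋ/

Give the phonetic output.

[pan#eŋĩŋ]

Rule 1: /i/ after nasal /ŋ/ → [ĩ]
After rule 1: pan#eŋĩŋ
Rule 2: no segment meets the rule's conditions; no change.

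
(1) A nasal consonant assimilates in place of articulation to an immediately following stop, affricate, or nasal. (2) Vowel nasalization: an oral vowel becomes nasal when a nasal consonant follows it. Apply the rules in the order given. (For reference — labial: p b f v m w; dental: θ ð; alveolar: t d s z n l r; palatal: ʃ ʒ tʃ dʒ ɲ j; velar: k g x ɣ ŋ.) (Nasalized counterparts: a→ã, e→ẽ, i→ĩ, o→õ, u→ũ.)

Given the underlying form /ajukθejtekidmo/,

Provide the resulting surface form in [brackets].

Rule 1: no segment meets the rule's conditions; no change.
After rule 1: ajukθejtekidmo
Rule 2: no segment meets the rule's conditions; no change.

[ajukθejtekidmo]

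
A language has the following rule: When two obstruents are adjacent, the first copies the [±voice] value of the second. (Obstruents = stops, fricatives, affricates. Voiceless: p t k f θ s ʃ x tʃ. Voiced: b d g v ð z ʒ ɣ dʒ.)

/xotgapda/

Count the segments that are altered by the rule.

/t/ before /g/ (voiced) → [d]
/p/ before /d/ (voiced) → [b]
2 segments change.

2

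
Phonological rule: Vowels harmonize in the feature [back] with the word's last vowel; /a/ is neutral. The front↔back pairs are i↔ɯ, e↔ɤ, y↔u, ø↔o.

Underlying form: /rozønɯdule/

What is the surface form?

[røzønidyle]

/o/ harmonizes with /e/ ([-back]) → [ø]
/ɯ/ harmonizes with /e/ ([-back]) → [i]
/u/ harmonizes with /e/ ([-back]) → [y]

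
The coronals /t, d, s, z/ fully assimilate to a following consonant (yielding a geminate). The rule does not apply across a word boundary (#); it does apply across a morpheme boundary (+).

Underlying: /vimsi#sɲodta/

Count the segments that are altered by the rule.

2

/s/ before /ɲ/ → [ɲ] (total assimilation)
/d/ before /t/ → [t] (total assimilation)
2 segments change.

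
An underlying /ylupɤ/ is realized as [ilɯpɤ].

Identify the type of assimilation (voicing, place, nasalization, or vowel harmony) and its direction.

/y/→[i] /u/→[ɯ].
Vowels agree with the last vowel, so the harmony is regressive.

vowel harmony, regressive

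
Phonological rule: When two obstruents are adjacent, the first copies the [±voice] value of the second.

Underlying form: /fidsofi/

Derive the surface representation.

[fitsofi]

/d/ before /s/ (voiceless) → [t]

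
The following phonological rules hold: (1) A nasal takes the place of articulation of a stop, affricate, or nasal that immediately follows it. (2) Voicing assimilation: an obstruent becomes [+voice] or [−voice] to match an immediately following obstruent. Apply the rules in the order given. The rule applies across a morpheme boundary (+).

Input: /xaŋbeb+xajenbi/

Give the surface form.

Rule 1: /ŋ/ before /b/ (labial) → [m]
Rule 1: /n/ before /b/ (labial) → [m]
After rule 1: xambeb+xajembi
Rule 2: /b/ before /x/ (voiceless) → [p]

[xambep+xajembi]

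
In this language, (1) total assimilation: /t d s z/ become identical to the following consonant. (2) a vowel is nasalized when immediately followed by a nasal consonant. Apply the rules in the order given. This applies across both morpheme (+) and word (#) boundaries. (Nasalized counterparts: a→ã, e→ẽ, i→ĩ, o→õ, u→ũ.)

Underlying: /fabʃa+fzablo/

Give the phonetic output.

[fabʃa+fzablo]

Rule 1: no segment meets the rule's conditions; no change.
After rule 1: fabʃa+fzablo
Rule 2: no segment meets the rule's conditions; no change.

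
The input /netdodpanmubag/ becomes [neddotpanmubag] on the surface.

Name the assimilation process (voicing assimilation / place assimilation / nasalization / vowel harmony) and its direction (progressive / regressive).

/t/→[d] /d/→[t].
Each target copies a feature from the following segment, so the direction is regressive.

voicing assimilation, regressive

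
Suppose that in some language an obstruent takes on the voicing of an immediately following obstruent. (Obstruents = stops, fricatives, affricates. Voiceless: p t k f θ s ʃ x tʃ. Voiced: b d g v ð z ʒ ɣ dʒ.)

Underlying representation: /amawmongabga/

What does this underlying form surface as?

[amawmongabga]

no segment meets the rule's conditions; no change.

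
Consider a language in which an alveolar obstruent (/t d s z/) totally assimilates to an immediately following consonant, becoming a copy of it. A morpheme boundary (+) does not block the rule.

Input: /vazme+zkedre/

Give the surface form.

/z/ before /m/ → [m] (total assimilation)
/z/ before /k/ → [k] (total assimilation)
/d/ before /r/ → [r] (total assimilation)

[vamme+kkerre]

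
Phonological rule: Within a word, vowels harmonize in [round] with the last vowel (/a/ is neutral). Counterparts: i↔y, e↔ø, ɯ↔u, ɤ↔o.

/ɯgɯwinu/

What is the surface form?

/ɯ/ harmonizes with /u/ ([+round]) → [u]
/ɯ/ harmonizes with /u/ ([+round]) → [u]
/i/ harmonizes with /u/ ([+round]) → [y]

[uguwynu]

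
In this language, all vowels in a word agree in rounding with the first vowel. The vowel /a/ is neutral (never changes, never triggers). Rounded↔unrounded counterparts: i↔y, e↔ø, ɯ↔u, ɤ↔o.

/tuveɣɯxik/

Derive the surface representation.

/e/ harmonizes with /u/ ([+round]) → [ø]
/ɯ/ harmonizes with /u/ ([+round]) → [u]
/i/ harmonizes with /u/ ([+round]) → [y]

[tuvøɣuxyk]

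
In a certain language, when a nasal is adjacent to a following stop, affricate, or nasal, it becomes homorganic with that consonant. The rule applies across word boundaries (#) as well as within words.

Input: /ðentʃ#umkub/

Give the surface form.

[ðeɲtʃ#uŋkub]

/n/ before /tʃ/ (palatal) → [ɲ]
/m/ before /k/ (velar) → [ŋ]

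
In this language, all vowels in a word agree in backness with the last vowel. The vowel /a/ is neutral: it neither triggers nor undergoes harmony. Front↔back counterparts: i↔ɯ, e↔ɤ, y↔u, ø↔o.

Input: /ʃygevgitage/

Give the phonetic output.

[ʃygevgitage]

no segment meets the rule's conditions; no change.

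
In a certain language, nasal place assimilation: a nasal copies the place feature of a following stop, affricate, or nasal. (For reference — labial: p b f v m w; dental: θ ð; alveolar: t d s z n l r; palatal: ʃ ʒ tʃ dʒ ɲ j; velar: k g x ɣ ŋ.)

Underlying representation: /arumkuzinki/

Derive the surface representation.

[aruŋkuziŋki]

/m/ before /k/ (velar) → [ŋ]
/n/ before /k/ (velar) → [ŋ]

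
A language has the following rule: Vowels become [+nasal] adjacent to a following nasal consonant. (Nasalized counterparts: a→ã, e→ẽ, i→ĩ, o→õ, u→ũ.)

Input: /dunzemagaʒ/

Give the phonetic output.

/u/ before nasal /n/ → [ũ]
/e/ before nasal /m/ → [ẽ]

[dũnzẽmagaʒ]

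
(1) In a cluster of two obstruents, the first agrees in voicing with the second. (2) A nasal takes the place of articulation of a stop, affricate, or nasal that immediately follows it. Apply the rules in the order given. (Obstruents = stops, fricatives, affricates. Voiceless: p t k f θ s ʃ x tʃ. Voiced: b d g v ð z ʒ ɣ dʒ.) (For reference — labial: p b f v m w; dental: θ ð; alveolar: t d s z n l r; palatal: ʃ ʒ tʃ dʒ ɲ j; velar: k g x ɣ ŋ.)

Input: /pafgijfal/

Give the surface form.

Rule 1: /f/ before /g/ (voiced) → [v]
After rule 1: pavgijfal
Rule 2: no segment meets the rule's conditions; no change.

[pavgijfal]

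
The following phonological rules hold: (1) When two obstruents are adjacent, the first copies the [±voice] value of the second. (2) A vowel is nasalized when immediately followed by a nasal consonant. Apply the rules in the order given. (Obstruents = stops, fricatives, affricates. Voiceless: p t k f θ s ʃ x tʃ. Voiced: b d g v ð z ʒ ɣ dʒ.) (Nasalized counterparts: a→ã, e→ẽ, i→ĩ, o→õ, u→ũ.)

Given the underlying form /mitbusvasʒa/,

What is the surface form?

Rule 1: /t/ before /b/ (voiced) → [d]
Rule 1: /s/ before /v/ (voiced) → [z]
Rule 1: /s/ before /ʒ/ (voiced) → [z]
After rule 1: midbuzvazʒa
Rule 2: no segment meets the rule's conditions; no change.

[midbuzvazʒa]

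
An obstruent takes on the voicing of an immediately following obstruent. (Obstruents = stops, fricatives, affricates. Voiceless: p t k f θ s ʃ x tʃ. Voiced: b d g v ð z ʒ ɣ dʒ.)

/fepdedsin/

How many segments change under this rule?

/p/ before /d/ (voiced) → [b]
/d/ before /s/ (voiceless) → [t]
2 segments change.

2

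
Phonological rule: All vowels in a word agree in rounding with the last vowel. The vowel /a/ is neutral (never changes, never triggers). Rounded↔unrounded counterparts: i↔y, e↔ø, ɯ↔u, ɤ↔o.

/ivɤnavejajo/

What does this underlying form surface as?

[yvonavøjajo]

/i/ harmonizes with /o/ ([+round]) → [y]
/ɤ/ harmonizes with /o/ ([+round]) → [o]
/e/ harmonizes with /o/ ([+round]) → [ø]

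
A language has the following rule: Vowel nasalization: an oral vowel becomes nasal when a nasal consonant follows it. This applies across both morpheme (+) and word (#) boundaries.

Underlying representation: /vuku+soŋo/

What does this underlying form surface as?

/o/ before nasal /ŋ/ → [õ]

[vuku+sõŋo]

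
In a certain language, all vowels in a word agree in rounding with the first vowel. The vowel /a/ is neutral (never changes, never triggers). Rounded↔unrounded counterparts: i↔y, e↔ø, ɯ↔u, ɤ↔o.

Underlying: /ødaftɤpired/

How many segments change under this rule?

/ɤ/ harmonizes with /ø/ ([+round]) → [o]
/i/ harmonizes with /ø/ ([+round]) → [y]
/e/ harmonizes with /ø/ ([+round]) → [ø]
3 segments change.

3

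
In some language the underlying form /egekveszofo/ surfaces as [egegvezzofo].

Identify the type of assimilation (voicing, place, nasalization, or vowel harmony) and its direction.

voicing assimilation, regressive

/k/→[g] /s/→[z].
Each target copies a feature from the following segment, so the direction is regressive.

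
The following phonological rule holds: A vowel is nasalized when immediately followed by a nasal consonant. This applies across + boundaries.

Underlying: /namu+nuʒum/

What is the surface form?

/a/ before nasal /m/ → [ã]
/u/ before nasal /n/ → [ũ]
/u/ before nasal /m/ → [ũ]

[nãmũ+nuʒũm]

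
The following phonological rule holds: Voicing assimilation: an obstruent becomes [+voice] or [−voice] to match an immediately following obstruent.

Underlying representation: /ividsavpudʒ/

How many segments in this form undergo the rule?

2

/d/ before /s/ (voiceless) → [t]
/v/ before /p/ (voiceless) → [f]
2 segments change.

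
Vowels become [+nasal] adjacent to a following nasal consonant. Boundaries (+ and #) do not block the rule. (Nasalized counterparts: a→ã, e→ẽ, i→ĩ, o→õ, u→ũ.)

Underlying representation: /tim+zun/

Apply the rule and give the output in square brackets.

/i/ before nasal /m/ → [ĩ]
/u/ before nasal /n/ → [ũ]

[tĩm+zũn]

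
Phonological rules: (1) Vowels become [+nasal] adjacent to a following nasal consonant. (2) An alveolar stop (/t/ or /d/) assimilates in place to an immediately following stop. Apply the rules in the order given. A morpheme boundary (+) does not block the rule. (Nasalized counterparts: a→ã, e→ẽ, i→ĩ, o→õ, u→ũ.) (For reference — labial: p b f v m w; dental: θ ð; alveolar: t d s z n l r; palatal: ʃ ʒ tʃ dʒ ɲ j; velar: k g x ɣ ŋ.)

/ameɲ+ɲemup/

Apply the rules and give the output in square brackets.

[ãmẽɲ+ɲẽmup]

Rule 1: /a/ before nasal /m/ → [ã]
Rule 1: /e/ before nasal /ɲ/ → [ẽ]
Rule 1: /e/ before nasal /m/ → [ẽ]
After rule 1: ãmẽɲ+ɲẽmup
Rule 2: no segment meets the rule's conditions; no change.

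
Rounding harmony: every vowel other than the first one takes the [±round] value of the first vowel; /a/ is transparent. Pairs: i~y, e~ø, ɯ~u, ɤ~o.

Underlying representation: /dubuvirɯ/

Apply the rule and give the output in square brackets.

/i/ harmonizes with /u/ ([+round]) → [y]
/ɯ/ harmonizes with /u/ ([+round]) → [u]

[dubuvyru]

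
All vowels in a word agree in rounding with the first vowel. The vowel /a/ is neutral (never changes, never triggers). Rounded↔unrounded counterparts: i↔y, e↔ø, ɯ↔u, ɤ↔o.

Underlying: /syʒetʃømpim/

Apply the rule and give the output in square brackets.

[syʒøtʃømpym]

/e/ harmonizes with /y/ ([+round]) → [ø]
/i/ harmonizes with /y/ ([+round]) → [y]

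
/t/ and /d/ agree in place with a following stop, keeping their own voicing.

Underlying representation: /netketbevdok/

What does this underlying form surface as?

/t/ before /k/ (velar) → [k]
/t/ before /b/ (labial) → [p]

[nekkepbevdok]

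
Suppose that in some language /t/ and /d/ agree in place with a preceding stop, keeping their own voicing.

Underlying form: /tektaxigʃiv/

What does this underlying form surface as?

/t/ after /k/ (velar) → [k]

[tekkaxigʃiv]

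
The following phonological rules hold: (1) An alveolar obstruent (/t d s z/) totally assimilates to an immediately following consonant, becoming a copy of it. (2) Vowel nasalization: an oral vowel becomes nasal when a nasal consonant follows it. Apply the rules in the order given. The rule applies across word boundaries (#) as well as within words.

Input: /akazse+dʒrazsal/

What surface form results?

[akasse+dʒrassal]

Rule 1: /z/ before /s/ → [s] (total assimilation)
Rule 1: /z/ before /s/ → [s] (total assimilation)
After rule 1: akasse+dʒrassal
Rule 2: no segment meets the rule's conditions; no change.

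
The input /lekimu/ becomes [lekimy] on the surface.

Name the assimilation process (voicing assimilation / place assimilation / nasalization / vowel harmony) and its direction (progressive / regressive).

/u/→[y].
Vowels agree with the first vowel, so the harmony is progressive.

vowel harmony, progressive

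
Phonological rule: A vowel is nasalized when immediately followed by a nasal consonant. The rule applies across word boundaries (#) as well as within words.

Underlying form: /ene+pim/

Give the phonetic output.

/e/ before nasal /n/ → [ẽ]
/i/ before nasal /m/ → [ĩ]

[ẽne+pĩm]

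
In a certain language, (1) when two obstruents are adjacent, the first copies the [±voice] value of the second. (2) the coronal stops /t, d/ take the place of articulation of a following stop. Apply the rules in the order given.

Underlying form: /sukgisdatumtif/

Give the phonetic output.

[suggizdatumtif]

Rule 1: /k/ before /g/ (voiced) → [g]
Rule 1: /s/ before /d/ (voiced) → [z]
After rule 1: suggizdatumtif
Rule 2: no segment meets the rule's conditions; no change.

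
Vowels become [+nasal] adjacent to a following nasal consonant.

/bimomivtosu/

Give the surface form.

/i/ before nasal /m/ → [ĩ]
/o/ before nasal /m/ → [õ]

[bĩmõmivtosu]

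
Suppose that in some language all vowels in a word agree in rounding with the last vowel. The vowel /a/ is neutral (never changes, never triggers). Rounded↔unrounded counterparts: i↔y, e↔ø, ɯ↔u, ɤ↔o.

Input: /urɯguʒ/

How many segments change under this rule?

1

/ɯ/ harmonizes with /u/ ([+round]) → [u]
1 segment changes.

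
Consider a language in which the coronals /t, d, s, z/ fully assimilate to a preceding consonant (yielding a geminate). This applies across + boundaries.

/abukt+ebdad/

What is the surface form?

/t/ after /k/ → [k] (total assimilation)
/d/ after /b/ → [b] (total assimilation)

[abukk+ebbad]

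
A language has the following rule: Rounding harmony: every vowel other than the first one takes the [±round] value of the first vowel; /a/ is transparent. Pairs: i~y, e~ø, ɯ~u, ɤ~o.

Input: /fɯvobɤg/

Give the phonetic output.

[fɯvɤbɤg]

/o/ harmonizes with /ɯ/ ([-round]) → [ɤ]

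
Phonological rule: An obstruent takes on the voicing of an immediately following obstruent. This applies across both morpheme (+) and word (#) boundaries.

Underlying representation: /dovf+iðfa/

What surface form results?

[doff+iθfa]

/v/ before /f/ (voiceless) → [f]
/ð/ before /f/ (voiceless) → [θ]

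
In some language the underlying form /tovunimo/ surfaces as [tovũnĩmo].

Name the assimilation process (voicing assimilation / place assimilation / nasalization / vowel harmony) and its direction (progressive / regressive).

/u/→[ũ] /i/→[ĩ].
Each target copies a feature from the following segment, so the direction is regressive.

nasalization, regressive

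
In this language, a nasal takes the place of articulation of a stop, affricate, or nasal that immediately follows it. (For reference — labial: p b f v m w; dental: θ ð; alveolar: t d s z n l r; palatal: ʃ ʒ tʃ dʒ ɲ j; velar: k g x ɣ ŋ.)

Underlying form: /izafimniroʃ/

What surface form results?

[izafinniroʃ]

/m/ before /n/ (alveolar) → [n]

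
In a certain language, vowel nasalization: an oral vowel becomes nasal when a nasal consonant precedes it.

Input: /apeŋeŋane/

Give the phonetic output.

[apeŋẽŋãnẽ]

/e/ after nasal /ŋ/ → [ẽ]
/a/ after nasal /ŋ/ → [ã]
/e/ after nasal /n/ → [ẽ]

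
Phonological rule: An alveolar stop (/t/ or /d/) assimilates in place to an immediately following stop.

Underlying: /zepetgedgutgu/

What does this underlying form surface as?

[zepekgeggukgu]

/t/ before /g/ (velar) → [k]
/d/ before /g/ (velar) → [g]
/t/ before /g/ (velar) → [k]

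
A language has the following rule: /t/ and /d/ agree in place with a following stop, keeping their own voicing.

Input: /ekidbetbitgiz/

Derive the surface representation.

/d/ before /b/ (labial) → [b]
/t/ before /b/ (labial) → [p]
/t/ before /g/ (velar) → [k]

[ekibbepbikgiz]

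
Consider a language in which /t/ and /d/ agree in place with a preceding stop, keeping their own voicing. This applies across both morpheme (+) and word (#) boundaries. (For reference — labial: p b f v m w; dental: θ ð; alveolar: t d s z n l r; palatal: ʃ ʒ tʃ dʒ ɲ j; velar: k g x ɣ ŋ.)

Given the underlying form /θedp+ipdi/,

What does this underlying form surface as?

/d/ after /p/ (labial) → [b]

[θedp+ipbi]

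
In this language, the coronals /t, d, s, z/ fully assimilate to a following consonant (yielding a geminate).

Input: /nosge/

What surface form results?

[nogge]

/s/ before /g/ → [g] (total assimilation)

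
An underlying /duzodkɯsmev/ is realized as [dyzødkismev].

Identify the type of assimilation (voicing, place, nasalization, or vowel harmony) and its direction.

/u/→[y] /o/→[ø] /ɯ/→[i].
Vowels agree with the last vowel, so the harmony is regressive.

vowel harmony, regressive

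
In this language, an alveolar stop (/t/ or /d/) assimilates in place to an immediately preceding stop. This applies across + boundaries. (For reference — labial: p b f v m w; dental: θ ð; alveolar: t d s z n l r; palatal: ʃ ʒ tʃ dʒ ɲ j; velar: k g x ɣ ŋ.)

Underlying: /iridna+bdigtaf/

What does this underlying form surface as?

[iridna+bbigkaf]

/d/ after /b/ (labial) → [b]
/t/ after /g/ (velar) → [k]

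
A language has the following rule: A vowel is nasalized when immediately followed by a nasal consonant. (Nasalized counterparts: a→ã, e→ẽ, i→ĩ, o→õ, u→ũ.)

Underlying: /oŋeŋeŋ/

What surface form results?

/o/ before nasal /ŋ/ → [õ]
/e/ before nasal /ŋ/ → [ẽ]
/e/ before nasal /ŋ/ → [ẽ]

[õŋẽŋẽŋ]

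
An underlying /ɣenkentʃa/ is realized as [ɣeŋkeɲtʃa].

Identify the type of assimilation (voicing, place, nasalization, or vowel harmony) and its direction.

/n/→[ŋ] /n/→[ɲ].
Each target copies a feature from the following segment, so the direction is regressive.

place assimilation, regressive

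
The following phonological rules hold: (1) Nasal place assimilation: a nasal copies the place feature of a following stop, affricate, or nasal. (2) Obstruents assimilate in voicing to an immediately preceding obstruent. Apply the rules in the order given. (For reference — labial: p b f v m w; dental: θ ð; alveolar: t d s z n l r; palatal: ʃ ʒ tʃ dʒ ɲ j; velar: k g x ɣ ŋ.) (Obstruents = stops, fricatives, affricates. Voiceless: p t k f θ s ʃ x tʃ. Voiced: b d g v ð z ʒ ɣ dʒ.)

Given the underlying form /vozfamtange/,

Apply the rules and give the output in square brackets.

Rule 1: /m/ before /t/ (alveolar) → [n]
Rule 1: /n/ before /g/ (velar) → [ŋ]
After rule 1: vozfantaŋge
Rule 2: /f/ after /z/ (voiced) → [v]

[vozvantaŋge]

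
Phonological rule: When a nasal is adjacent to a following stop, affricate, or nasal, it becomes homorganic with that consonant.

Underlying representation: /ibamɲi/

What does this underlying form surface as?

/m/ before /ɲ/ (palatal) → [ɲ]

[ibaɲɲi]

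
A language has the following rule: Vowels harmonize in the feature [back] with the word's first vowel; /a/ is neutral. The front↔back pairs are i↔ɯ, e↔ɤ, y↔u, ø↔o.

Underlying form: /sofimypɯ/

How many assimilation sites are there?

/i/ harmonizes with /o/ ([+back]) → [ɯ]
/y/ harmonizes with /o/ ([+back]) → [u]
2 segments change.

2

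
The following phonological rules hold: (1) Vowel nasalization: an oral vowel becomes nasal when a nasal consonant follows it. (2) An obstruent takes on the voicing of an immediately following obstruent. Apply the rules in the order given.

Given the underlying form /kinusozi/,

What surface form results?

Rule 1: /i/ before nasal /n/ → [ĩ]
After rule 1: kĩnusozi
Rule 2: no segment meets the rule's conditions; no change.

[kĩnusozi]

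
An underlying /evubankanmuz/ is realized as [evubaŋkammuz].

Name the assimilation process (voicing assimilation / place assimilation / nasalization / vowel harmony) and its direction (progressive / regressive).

/n/→[ŋ] /n/→[m].
Each target copies a feature from the following segment, so the direction is regressive.

place assimilation, regressive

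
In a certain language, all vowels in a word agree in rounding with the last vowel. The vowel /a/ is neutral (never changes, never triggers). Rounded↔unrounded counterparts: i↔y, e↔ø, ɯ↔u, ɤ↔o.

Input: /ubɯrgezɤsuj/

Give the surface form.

/ɯ/ harmonizes with /u/ ([+round]) → [u]
/e/ harmonizes with /u/ ([+round]) → [ø]
/ɤ/ harmonizes with /u/ ([+round]) → [o]

[uburgøzosuj]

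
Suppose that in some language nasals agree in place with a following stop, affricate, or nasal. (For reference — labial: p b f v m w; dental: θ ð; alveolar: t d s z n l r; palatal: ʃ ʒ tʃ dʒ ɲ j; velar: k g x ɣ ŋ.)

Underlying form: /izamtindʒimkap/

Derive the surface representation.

[izantiɲdʒiŋkap]

/m/ before /t/ (alveolar) → [n]
/n/ before /dʒ/ (palatal) → [ɲ]
/m/ before /k/ (velar) → [ŋ]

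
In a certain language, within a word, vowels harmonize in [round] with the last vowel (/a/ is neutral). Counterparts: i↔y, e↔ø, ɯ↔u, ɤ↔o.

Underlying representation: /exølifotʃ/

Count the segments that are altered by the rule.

2

/e/ harmonizes with /o/ ([+round]) → [ø]
/i/ harmonizes with /o/ ([+round]) → [y]
2 segments change.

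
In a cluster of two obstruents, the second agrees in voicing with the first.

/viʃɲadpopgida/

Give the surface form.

/p/ after /d/ (voiced) → [b]
/g/ after /p/ (voiceless) → [k]

[viʃɲadbopkida]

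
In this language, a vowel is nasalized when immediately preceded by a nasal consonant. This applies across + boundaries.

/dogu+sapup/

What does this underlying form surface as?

no segment meets the rule's conditions; no change.

[dogu+sapup]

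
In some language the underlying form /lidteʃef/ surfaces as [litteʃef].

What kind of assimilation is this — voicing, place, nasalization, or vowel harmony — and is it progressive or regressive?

voicing assimilation, regressive

/d/→[t].
Each target copies a feature from the following segment, so the direction is regressive.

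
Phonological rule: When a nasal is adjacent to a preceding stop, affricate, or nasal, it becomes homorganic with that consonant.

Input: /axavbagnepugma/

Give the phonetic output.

[axavbagŋepugŋa]

/n/ after /g/ (velar) → [ŋ]
/m/ after /g/ (velar) → [ŋ]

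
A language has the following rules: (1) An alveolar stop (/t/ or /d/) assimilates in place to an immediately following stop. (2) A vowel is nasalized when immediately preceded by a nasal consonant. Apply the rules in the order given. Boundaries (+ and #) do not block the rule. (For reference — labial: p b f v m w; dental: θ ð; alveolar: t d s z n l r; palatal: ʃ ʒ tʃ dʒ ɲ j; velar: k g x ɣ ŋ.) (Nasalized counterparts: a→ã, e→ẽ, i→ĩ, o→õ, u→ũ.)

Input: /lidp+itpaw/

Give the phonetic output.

Rule 1: /d/ before /p/ (labial) → [b]
Rule 1: /t/ before /p/ (labial) → [p]
After rule 1: libp+ippaw
Rule 2: no segment meets the rule's conditions; no change.

[libp+ippaw]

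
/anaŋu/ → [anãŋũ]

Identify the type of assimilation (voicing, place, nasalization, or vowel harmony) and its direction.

nasalization, progressive

/a/→[ã] /u/→[ũ].
Each target copies a feature from the preceding segment, so the direction is progressive.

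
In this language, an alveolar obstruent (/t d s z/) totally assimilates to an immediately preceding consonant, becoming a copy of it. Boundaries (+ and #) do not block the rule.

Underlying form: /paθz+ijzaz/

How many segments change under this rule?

/z/ after /θ/ → [θ] (total assimilation)
/z/ after /j/ → [j] (total assimilation)
2 segments change.

2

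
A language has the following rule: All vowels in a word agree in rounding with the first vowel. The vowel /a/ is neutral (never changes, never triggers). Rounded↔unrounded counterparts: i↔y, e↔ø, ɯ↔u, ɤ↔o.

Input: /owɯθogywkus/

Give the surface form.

[owuθogywkus]

/ɯ/ harmonizes with /o/ ([+round]) → [u]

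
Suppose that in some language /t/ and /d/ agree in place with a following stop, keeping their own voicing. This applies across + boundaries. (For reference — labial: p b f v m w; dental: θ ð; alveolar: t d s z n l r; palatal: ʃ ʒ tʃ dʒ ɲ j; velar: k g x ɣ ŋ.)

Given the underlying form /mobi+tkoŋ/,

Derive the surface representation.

/t/ before /k/ (velar) → [k]

[mobi+kkoŋ]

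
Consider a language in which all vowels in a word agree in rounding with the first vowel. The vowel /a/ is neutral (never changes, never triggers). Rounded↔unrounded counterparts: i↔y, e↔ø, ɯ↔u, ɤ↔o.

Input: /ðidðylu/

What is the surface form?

/y/ harmonizes with /i/ ([-round]) → [i]
/u/ harmonizes with /i/ ([-round]) → [ɯ]

[ðidðilɯ]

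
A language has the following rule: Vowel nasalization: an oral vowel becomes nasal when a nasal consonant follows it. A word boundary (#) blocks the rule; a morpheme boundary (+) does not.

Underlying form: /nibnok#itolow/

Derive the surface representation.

[nibnok#itolow]

no segment meets the rule's conditions; no change.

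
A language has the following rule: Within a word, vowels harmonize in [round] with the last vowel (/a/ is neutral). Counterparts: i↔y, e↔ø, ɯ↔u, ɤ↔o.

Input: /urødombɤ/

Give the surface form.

[ɯredɤmbɤ]

/u/ harmonizes with /ɤ/ ([-round]) → [ɯ]
/ø/ harmonizes with /ɤ/ ([-round]) → [e]
/o/ harmonizes with /ɤ/ ([-round]) → [ɤ]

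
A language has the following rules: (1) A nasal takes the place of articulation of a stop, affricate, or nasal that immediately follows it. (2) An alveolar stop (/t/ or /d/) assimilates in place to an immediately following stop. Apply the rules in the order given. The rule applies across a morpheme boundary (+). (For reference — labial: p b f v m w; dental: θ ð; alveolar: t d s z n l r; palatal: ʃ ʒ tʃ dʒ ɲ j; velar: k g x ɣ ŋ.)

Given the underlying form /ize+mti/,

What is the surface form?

Rule 1: /m/ before /t/ (alveolar) → [n]
After rule 1: ize+nti
Rule 2: no segment meets the rule's conditions; no change.

[ize+nti]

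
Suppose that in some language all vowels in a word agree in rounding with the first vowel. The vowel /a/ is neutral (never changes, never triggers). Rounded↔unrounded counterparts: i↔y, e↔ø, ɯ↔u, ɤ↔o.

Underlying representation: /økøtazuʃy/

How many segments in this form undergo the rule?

No segment meets the rule's conditions.

0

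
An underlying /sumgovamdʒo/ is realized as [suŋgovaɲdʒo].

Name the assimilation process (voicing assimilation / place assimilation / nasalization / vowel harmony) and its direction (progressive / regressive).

place assimilation, regressive

/m/→[ŋ] /m/→[ɲ].
Each target copies a feature from the following segment, so the direction is regressive.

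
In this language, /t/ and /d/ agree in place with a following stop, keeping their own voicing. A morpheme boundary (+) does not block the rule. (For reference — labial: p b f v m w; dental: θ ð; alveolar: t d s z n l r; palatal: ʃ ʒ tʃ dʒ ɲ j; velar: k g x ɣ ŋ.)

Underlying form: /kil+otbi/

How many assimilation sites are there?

1

/t/ before /b/ (labial) → [p]
1 segment changes.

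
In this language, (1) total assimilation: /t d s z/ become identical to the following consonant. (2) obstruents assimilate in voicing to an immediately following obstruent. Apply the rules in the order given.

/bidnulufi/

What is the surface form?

Rule 1: /d/ before /n/ → [n] (total assimilation)
After rule 1: binnulufi
Rule 2: no segment meets the rule's conditions; no change.

[binnulufi]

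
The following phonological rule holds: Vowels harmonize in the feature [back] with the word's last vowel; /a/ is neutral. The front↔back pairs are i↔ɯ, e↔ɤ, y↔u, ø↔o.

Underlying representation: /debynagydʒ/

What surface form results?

no segment meets the rule's conditions; no change.

[debynagydʒ]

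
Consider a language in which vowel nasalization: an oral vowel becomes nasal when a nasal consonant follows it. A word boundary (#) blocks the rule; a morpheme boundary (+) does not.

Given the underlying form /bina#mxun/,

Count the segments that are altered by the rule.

2

/i/ before nasal /n/ → [ĩ]
/u/ before nasal /n/ → [ũ]
2 segments change.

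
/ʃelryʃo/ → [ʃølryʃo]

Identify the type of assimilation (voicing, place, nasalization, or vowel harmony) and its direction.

vowel harmony, regressive

/e/→[ø].
Vowels agree with the last vowel, so the harmony is regressive.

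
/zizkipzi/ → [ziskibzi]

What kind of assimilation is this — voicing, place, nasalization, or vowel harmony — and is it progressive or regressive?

/z/→[s] /p/→[b].
Each target copies a feature from the following segment, so the direction is regressive.

voicing assimilation, regressive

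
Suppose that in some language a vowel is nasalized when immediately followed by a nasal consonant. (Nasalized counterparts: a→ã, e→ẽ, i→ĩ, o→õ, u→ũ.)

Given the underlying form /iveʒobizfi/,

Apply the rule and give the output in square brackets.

no segment meets the rule's conditions; no change.

[iveʒobizfi]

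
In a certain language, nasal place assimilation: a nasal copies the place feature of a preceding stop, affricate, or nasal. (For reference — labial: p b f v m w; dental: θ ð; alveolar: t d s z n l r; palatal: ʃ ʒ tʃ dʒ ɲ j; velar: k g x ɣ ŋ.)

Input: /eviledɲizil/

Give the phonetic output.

/ɲ/ after /d/ (alveolar) → [n]

[evilednizil]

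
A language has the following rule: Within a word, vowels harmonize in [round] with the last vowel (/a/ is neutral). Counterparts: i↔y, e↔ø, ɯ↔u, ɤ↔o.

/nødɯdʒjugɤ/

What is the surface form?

[nedɯdʒjɯgɤ]

/ø/ harmonizes with /ɤ/ ([-round]) → [e]
/u/ harmonizes with /ɤ/ ([-round]) → [ɯ]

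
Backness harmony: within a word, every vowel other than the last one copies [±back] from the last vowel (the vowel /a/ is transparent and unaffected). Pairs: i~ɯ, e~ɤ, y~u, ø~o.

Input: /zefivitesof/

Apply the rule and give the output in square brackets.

/e/ harmonizes with /o/ ([+back]) → [ɤ]
/i/ harmonizes with /o/ ([+back]) → [ɯ]
/i/ harmonizes with /o/ ([+back]) → [ɯ]
/e/ harmonizes with /o/ ([+back]) → [ɤ]

[zɤfɯvɯtɤsof]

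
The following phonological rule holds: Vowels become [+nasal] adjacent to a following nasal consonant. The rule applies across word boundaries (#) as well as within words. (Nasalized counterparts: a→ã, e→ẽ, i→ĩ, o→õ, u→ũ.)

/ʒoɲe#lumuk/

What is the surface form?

[ʒõɲe#lũmuk]

/o/ before nasal /ɲ/ → [õ]
/u/ before nasal /m/ → [ũ]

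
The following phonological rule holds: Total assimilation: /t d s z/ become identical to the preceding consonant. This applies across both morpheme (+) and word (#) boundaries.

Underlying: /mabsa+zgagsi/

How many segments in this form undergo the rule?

2

/s/ after /b/ → [b] (total assimilation)
/s/ after /g/ → [g] (total assimilation)
2 segments change.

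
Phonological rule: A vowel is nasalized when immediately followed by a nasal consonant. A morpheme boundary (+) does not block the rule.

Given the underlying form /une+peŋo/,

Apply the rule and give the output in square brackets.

/u/ before nasal /n/ → [ũ]
/e/ before nasal /ŋ/ → [ẽ]

[ũne+pẽŋo]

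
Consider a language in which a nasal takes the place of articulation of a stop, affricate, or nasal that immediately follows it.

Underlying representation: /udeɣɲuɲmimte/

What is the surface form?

/ɲ/ before /m/ (labial) → [m]
/m/ before /t/ (alveolar) → [n]

[udeɣɲumminte]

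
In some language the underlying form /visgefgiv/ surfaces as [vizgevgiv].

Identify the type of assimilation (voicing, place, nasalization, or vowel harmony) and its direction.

/s/→[z] /f/→[v].
Each target copies a feature from the following segment, so the direction is regressive.

voicing assimilation, regressive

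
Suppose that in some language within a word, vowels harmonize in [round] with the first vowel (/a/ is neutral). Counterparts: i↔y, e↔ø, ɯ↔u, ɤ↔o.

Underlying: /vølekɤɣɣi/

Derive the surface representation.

/e/ harmonizes with /ø/ ([+round]) → [ø]
/ɤ/ harmonizes with /ø/ ([+round]) → [o]
/i/ harmonizes with /ø/ ([+round]) → [y]

[vøløkoɣɣy]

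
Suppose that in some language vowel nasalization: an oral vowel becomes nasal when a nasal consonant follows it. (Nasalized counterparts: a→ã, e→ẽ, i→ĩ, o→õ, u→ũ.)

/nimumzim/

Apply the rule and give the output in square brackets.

/i/ before nasal /m/ → [ĩ]
/u/ before nasal /m/ → [ũ]
/i/ before nasal /m/ → [ĩ]

[nĩmũmzĩm]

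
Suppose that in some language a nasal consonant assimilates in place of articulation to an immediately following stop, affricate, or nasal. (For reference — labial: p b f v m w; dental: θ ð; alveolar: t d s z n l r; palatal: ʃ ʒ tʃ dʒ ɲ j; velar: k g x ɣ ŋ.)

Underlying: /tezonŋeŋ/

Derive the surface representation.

[tezoŋŋeŋ]

/n/ before /ŋ/ (velar) → [ŋ]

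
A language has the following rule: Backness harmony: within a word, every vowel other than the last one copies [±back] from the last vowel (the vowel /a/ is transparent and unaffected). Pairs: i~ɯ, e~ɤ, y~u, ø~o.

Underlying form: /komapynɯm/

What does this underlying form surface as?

[komapunɯm]

/y/ harmonizes with /ɯ/ ([+back]) → [u]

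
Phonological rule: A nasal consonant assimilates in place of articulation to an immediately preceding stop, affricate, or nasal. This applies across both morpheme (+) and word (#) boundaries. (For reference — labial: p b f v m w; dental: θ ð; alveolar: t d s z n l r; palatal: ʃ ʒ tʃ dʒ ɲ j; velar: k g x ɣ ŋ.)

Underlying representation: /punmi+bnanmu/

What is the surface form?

[punni+bmannu]

/m/ after /n/ (alveolar) → [n]
/n/ after /b/ (labial) → [m]
/m/ after /n/ (alveolar) → [n]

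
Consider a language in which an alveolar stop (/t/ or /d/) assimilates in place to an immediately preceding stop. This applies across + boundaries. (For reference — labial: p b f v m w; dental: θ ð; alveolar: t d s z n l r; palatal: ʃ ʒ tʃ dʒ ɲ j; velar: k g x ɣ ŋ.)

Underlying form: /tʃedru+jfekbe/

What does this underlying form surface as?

[tʃedru+jfekbe]

no segment meets the rule's conditions; no change.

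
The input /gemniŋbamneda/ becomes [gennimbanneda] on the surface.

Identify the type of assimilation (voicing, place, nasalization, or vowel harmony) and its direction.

/m/→[n] /ŋ/→[m] /m/→[n].
Each target copies a feature from the following segment, so the direction is regressive.

place assimilation, regressive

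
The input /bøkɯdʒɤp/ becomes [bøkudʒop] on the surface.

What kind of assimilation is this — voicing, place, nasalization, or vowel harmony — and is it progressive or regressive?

/ɯ/→[u] /ɤ/→[o].
Vowels agree with the first vowel, so the harmony is progressive.

vowel harmony, progressive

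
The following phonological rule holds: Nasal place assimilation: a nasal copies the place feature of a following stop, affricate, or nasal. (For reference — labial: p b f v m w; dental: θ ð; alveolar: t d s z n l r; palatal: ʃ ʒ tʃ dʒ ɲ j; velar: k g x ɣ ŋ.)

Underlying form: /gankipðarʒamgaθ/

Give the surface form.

[gaŋkipðarʒaŋgaθ]

/n/ before /k/ (velar) → [ŋ]
/m/ before /g/ (velar) → [ŋ]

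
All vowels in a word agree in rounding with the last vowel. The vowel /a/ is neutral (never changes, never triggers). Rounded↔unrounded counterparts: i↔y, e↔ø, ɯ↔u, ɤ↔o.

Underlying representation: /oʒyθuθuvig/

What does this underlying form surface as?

[ɤʒiθɯθɯvig]

/o/ harmonizes with /i/ ([-round]) → [ɤ]
/y/ harmonizes with /i/ ([-round]) → [i]
/u/ harmonizes with /i/ ([-round]) → [ɯ]
/u/ harmonizes with /i/ ([-round]) → [ɯ]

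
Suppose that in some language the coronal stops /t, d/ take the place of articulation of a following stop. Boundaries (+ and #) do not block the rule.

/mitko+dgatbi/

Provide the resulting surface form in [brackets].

/t/ before /k/ (velar) → [k]
/d/ before /g/ (velar) → [g]
/t/ before /b/ (labial) → [p]

[mikko+ggapbi]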